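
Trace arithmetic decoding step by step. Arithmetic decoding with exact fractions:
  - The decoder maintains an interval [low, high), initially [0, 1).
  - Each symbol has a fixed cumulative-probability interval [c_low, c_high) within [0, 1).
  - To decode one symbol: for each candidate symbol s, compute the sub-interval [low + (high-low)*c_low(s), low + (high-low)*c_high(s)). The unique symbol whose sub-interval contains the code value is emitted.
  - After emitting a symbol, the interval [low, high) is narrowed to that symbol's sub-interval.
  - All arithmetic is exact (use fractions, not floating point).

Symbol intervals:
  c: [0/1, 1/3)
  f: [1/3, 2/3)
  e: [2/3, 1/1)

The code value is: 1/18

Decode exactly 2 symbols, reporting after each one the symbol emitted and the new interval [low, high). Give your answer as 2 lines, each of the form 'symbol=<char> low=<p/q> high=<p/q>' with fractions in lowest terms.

Answer: symbol=c low=0/1 high=1/3
symbol=c low=0/1 high=1/9

Derivation:
Step 1: interval [0/1, 1/1), width = 1/1 - 0/1 = 1/1
  'c': [0/1 + 1/1*0/1, 0/1 + 1/1*1/3) = [0/1, 1/3) <- contains code 1/18
  'f': [0/1 + 1/1*1/3, 0/1 + 1/1*2/3) = [1/3, 2/3)
  'e': [0/1 + 1/1*2/3, 0/1 + 1/1*1/1) = [2/3, 1/1)
  emit 'c', narrow to [0/1, 1/3)
Step 2: interval [0/1, 1/3), width = 1/3 - 0/1 = 1/3
  'c': [0/1 + 1/3*0/1, 0/1 + 1/3*1/3) = [0/1, 1/9) <- contains code 1/18
  'f': [0/1 + 1/3*1/3, 0/1 + 1/3*2/3) = [1/9, 2/9)
  'e': [0/1 + 1/3*2/3, 0/1 + 1/3*1/1) = [2/9, 1/3)
  emit 'c', narrow to [0/1, 1/9)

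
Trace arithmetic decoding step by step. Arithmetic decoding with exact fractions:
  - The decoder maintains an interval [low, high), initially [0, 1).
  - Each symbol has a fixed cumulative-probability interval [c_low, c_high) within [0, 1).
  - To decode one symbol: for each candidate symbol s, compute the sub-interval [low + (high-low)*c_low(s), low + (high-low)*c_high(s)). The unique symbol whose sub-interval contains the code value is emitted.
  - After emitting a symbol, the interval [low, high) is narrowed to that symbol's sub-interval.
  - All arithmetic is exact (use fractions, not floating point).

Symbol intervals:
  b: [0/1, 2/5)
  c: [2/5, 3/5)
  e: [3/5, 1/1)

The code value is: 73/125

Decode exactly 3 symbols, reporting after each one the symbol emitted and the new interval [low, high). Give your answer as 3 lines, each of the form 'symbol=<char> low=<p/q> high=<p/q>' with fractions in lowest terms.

Step 1: interval [0/1, 1/1), width = 1/1 - 0/1 = 1/1
  'b': [0/1 + 1/1*0/1, 0/1 + 1/1*2/5) = [0/1, 2/5)
  'c': [0/1 + 1/1*2/5, 0/1 + 1/1*3/5) = [2/5, 3/5) <- contains code 73/125
  'e': [0/1 + 1/1*3/5, 0/1 + 1/1*1/1) = [3/5, 1/1)
  emit 'c', narrow to [2/5, 3/5)
Step 2: interval [2/5, 3/5), width = 3/5 - 2/5 = 1/5
  'b': [2/5 + 1/5*0/1, 2/5 + 1/5*2/5) = [2/5, 12/25)
  'c': [2/5 + 1/5*2/5, 2/5 + 1/5*3/5) = [12/25, 13/25)
  'e': [2/5 + 1/5*3/5, 2/5 + 1/5*1/1) = [13/25, 3/5) <- contains code 73/125
  emit 'e', narrow to [13/25, 3/5)
Step 3: interval [13/25, 3/5), width = 3/5 - 13/25 = 2/25
  'b': [13/25 + 2/25*0/1, 13/25 + 2/25*2/5) = [13/25, 69/125)
  'c': [13/25 + 2/25*2/5, 13/25 + 2/25*3/5) = [69/125, 71/125)
  'e': [13/25 + 2/25*3/5, 13/25 + 2/25*1/1) = [71/125, 3/5) <- contains code 73/125
  emit 'e', narrow to [71/125, 3/5)

Answer: symbol=c low=2/5 high=3/5
symbol=e low=13/25 high=3/5
symbol=e low=71/125 high=3/5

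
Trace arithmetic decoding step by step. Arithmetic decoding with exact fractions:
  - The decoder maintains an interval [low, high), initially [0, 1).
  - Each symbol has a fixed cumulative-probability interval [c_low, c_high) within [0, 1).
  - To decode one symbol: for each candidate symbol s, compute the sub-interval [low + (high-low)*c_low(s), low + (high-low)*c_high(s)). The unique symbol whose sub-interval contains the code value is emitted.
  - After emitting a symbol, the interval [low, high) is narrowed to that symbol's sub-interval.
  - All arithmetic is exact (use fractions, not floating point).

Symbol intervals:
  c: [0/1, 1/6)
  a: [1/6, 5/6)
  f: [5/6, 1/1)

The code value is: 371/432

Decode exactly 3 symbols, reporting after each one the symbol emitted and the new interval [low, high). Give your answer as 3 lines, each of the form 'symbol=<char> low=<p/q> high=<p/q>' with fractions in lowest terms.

Step 1: interval [0/1, 1/1), width = 1/1 - 0/1 = 1/1
  'c': [0/1 + 1/1*0/1, 0/1 + 1/1*1/6) = [0/1, 1/6)
  'a': [0/1 + 1/1*1/6, 0/1 + 1/1*5/6) = [1/6, 5/6)
  'f': [0/1 + 1/1*5/6, 0/1 + 1/1*1/1) = [5/6, 1/1) <- contains code 371/432
  emit 'f', narrow to [5/6, 1/1)
Step 2: interval [5/6, 1/1), width = 1/1 - 5/6 = 1/6
  'c': [5/6 + 1/6*0/1, 5/6 + 1/6*1/6) = [5/6, 31/36) <- contains code 371/432
  'a': [5/6 + 1/6*1/6, 5/6 + 1/6*5/6) = [31/36, 35/36)
  'f': [5/6 + 1/6*5/6, 5/6 + 1/6*1/1) = [35/36, 1/1)
  emit 'c', narrow to [5/6, 31/36)
Step 3: interval [5/6, 31/36), width = 31/36 - 5/6 = 1/36
  'c': [5/6 + 1/36*0/1, 5/6 + 1/36*1/6) = [5/6, 181/216)
  'a': [5/6 + 1/36*1/6, 5/6 + 1/36*5/6) = [181/216, 185/216)
  'f': [5/6 + 1/36*5/6, 5/6 + 1/36*1/1) = [185/216, 31/36) <- contains code 371/432
  emit 'f', narrow to [185/216, 31/36)

Answer: symbol=f low=5/6 high=1/1
symbol=c low=5/6 high=31/36
symbol=f low=185/216 high=31/36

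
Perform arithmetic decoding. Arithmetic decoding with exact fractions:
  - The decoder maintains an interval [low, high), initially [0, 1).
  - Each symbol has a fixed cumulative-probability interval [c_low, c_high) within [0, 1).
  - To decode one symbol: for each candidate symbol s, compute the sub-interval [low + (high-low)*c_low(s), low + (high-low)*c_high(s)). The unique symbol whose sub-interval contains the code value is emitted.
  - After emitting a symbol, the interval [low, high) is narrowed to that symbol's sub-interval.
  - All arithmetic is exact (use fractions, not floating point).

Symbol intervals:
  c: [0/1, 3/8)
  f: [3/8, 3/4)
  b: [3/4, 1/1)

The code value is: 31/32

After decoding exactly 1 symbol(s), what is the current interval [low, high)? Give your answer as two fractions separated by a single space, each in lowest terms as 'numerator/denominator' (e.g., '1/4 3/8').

Answer: 3/4 1/1

Derivation:
Step 1: interval [0/1, 1/1), width = 1/1 - 0/1 = 1/1
  'c': [0/1 + 1/1*0/1, 0/1 + 1/1*3/8) = [0/1, 3/8)
  'f': [0/1 + 1/1*3/8, 0/1 + 1/1*3/4) = [3/8, 3/4)
  'b': [0/1 + 1/1*3/4, 0/1 + 1/1*1/1) = [3/4, 1/1) <- contains code 31/32
  emit 'b', narrow to [3/4, 1/1)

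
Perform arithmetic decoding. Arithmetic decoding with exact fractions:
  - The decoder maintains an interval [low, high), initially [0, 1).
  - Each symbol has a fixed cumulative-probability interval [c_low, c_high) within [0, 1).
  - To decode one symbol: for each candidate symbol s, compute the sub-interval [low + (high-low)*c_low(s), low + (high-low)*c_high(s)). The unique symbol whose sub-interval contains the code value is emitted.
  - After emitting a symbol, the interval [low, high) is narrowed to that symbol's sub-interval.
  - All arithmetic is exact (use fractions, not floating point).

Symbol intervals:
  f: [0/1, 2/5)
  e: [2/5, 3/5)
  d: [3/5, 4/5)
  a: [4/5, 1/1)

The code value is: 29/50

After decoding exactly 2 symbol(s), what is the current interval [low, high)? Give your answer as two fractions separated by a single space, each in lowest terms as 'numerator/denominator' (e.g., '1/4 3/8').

Answer: 14/25 3/5

Derivation:
Step 1: interval [0/1, 1/1), width = 1/1 - 0/1 = 1/1
  'f': [0/1 + 1/1*0/1, 0/1 + 1/1*2/5) = [0/1, 2/5)
  'e': [0/1 + 1/1*2/5, 0/1 + 1/1*3/5) = [2/5, 3/5) <- contains code 29/50
  'd': [0/1 + 1/1*3/5, 0/1 + 1/1*4/5) = [3/5, 4/5)
  'a': [0/1 + 1/1*4/5, 0/1 + 1/1*1/1) = [4/5, 1/1)
  emit 'e', narrow to [2/5, 3/5)
Step 2: interval [2/5, 3/5), width = 3/5 - 2/5 = 1/5
  'f': [2/5 + 1/5*0/1, 2/5 + 1/5*2/5) = [2/5, 12/25)
  'e': [2/5 + 1/5*2/5, 2/5 + 1/5*3/5) = [12/25, 13/25)
  'd': [2/5 + 1/5*3/5, 2/5 + 1/5*4/5) = [13/25, 14/25)
  'a': [2/5 + 1/5*4/5, 2/5 + 1/5*1/1) = [14/25, 3/5) <- contains code 29/50
  emit 'a', narrow to [14/25, 3/5)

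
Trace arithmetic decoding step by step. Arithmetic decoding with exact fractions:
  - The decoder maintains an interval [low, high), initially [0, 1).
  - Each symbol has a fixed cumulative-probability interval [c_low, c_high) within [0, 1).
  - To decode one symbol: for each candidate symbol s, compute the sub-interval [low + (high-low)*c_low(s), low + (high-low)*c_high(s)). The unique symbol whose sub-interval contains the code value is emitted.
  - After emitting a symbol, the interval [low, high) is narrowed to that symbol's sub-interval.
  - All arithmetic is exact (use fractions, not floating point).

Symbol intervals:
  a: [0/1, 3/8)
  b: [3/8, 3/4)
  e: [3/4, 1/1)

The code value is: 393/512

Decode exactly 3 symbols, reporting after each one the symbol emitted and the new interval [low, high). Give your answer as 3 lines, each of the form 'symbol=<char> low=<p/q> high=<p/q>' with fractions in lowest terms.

Step 1: interval [0/1, 1/1), width = 1/1 - 0/1 = 1/1
  'a': [0/1 + 1/1*0/1, 0/1 + 1/1*3/8) = [0/1, 3/8)
  'b': [0/1 + 1/1*3/8, 0/1 + 1/1*3/4) = [3/8, 3/4)
  'e': [0/1 + 1/1*3/4, 0/1 + 1/1*1/1) = [3/4, 1/1) <- contains code 393/512
  emit 'e', narrow to [3/4, 1/1)
Step 2: interval [3/4, 1/1), width = 1/1 - 3/4 = 1/4
  'a': [3/4 + 1/4*0/1, 3/4 + 1/4*3/8) = [3/4, 27/32) <- contains code 393/512
  'b': [3/4 + 1/4*3/8, 3/4 + 1/4*3/4) = [27/32, 15/16)
  'e': [3/4 + 1/4*3/4, 3/4 + 1/4*1/1) = [15/16, 1/1)
  emit 'a', narrow to [3/4, 27/32)
Step 3: interval [3/4, 27/32), width = 27/32 - 3/4 = 3/32
  'a': [3/4 + 3/32*0/1, 3/4 + 3/32*3/8) = [3/4, 201/256) <- contains code 393/512
  'b': [3/4 + 3/32*3/8, 3/4 + 3/32*3/4) = [201/256, 105/128)
  'e': [3/4 + 3/32*3/4, 3/4 + 3/32*1/1) = [105/128, 27/32)
  emit 'a', narrow to [3/4, 201/256)

Answer: symbol=e low=3/4 high=1/1
symbol=a low=3/4 high=27/32
symbol=a low=3/4 high=201/256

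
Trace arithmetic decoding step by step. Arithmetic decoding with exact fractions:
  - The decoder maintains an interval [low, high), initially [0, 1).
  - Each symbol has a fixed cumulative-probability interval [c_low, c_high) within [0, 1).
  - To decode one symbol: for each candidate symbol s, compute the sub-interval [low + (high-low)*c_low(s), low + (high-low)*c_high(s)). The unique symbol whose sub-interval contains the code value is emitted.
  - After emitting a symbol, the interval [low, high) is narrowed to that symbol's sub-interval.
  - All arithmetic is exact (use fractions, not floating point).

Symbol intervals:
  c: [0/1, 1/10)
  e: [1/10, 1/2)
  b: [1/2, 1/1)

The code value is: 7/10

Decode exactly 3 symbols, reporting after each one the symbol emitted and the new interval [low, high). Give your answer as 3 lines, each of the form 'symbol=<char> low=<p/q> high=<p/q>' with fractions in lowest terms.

Step 1: interval [0/1, 1/1), width = 1/1 - 0/1 = 1/1
  'c': [0/1 + 1/1*0/1, 0/1 + 1/1*1/10) = [0/1, 1/10)
  'e': [0/1 + 1/1*1/10, 0/1 + 1/1*1/2) = [1/10, 1/2)
  'b': [0/1 + 1/1*1/2, 0/1 + 1/1*1/1) = [1/2, 1/1) <- contains code 7/10
  emit 'b', narrow to [1/2, 1/1)
Step 2: interval [1/2, 1/1), width = 1/1 - 1/2 = 1/2
  'c': [1/2 + 1/2*0/1, 1/2 + 1/2*1/10) = [1/2, 11/20)
  'e': [1/2 + 1/2*1/10, 1/2 + 1/2*1/2) = [11/20, 3/4) <- contains code 7/10
  'b': [1/2 + 1/2*1/2, 1/2 + 1/2*1/1) = [3/4, 1/1)
  emit 'e', narrow to [11/20, 3/4)
Step 3: interval [11/20, 3/4), width = 3/4 - 11/20 = 1/5
  'c': [11/20 + 1/5*0/1, 11/20 + 1/5*1/10) = [11/20, 57/100)
  'e': [11/20 + 1/5*1/10, 11/20 + 1/5*1/2) = [57/100, 13/20)
  'b': [11/20 + 1/5*1/2, 11/20 + 1/5*1/1) = [13/20, 3/4) <- contains code 7/10
  emit 'b', narrow to [13/20, 3/4)

Answer: symbol=b low=1/2 high=1/1
symbol=e low=11/20 high=3/4
symbol=b low=13/20 high=3/4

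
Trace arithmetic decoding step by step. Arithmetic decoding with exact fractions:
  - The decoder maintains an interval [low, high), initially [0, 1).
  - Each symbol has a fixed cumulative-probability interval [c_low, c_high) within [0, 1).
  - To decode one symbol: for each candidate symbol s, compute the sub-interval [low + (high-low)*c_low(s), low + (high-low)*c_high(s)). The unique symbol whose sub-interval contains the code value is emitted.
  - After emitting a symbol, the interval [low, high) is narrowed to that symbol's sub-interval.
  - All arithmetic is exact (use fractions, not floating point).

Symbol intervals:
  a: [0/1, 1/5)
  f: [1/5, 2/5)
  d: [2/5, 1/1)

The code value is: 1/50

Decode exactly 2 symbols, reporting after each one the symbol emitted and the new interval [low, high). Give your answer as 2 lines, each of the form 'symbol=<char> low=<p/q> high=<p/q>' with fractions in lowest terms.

Step 1: interval [0/1, 1/1), width = 1/1 - 0/1 = 1/1
  'a': [0/1 + 1/1*0/1, 0/1 + 1/1*1/5) = [0/1, 1/5) <- contains code 1/50
  'f': [0/1 + 1/1*1/5, 0/1 + 1/1*2/5) = [1/5, 2/5)
  'd': [0/1 + 1/1*2/5, 0/1 + 1/1*1/1) = [2/5, 1/1)
  emit 'a', narrow to [0/1, 1/5)
Step 2: interval [0/1, 1/5), width = 1/5 - 0/1 = 1/5
  'a': [0/1 + 1/5*0/1, 0/1 + 1/5*1/5) = [0/1, 1/25) <- contains code 1/50
  'f': [0/1 + 1/5*1/5, 0/1 + 1/5*2/5) = [1/25, 2/25)
  'd': [0/1 + 1/5*2/5, 0/1 + 1/5*1/1) = [2/25, 1/5)
  emit 'a', narrow to [0/1, 1/25)

Answer: symbol=a low=0/1 high=1/5
symbol=a low=0/1 high=1/25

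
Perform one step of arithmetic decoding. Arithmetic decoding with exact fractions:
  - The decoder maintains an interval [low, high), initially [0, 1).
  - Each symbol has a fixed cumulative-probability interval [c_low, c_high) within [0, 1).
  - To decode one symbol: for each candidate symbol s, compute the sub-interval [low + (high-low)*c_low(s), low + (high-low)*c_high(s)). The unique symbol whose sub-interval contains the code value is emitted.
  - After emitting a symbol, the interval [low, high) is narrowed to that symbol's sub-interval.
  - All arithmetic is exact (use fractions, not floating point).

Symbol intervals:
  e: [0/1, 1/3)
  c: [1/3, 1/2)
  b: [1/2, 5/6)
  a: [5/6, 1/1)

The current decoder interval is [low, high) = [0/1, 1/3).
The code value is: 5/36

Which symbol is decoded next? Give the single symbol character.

Interval width = high − low = 1/3 − 0/1 = 1/3
Scaled code = (code − low) / width = (5/36 − 0/1) / 1/3 = 5/12
  e: [0/1, 1/3) 
  c: [1/3, 1/2) ← scaled code falls here ✓
  b: [1/2, 5/6) 
  a: [5/6, 1/1) 

Answer: c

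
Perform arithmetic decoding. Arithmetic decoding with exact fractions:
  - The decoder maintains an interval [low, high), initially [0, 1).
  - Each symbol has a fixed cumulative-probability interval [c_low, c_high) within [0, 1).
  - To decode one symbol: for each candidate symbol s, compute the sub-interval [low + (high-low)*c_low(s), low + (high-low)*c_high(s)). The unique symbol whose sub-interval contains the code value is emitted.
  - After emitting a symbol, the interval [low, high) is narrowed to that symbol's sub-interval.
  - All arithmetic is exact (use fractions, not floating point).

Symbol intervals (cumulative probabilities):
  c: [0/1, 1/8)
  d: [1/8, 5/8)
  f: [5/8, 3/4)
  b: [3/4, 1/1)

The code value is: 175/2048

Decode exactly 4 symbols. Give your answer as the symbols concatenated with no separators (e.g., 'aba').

Answer: cfdf

Derivation:
Step 1: interval [0/1, 1/1), width = 1/1 - 0/1 = 1/1
  'c': [0/1 + 1/1*0/1, 0/1 + 1/1*1/8) = [0/1, 1/8) <- contains code 175/2048
  'd': [0/1 + 1/1*1/8, 0/1 + 1/1*5/8) = [1/8, 5/8)
  'f': [0/1 + 1/1*5/8, 0/1 + 1/1*3/4) = [5/8, 3/4)
  'b': [0/1 + 1/1*3/4, 0/1 + 1/1*1/1) = [3/4, 1/1)
  emit 'c', narrow to [0/1, 1/8)
Step 2: interval [0/1, 1/8), width = 1/8 - 0/1 = 1/8
  'c': [0/1 + 1/8*0/1, 0/1 + 1/8*1/8) = [0/1, 1/64)
  'd': [0/1 + 1/8*1/8, 0/1 + 1/8*5/8) = [1/64, 5/64)
  'f': [0/1 + 1/8*5/8, 0/1 + 1/8*3/4) = [5/64, 3/32) <- contains code 175/2048
  'b': [0/1 + 1/8*3/4, 0/1 + 1/8*1/1) = [3/32, 1/8)
  emit 'f', narrow to [5/64, 3/32)
Step 3: interval [5/64, 3/32), width = 3/32 - 5/64 = 1/64
  'c': [5/64 + 1/64*0/1, 5/64 + 1/64*1/8) = [5/64, 41/512)
  'd': [5/64 + 1/64*1/8, 5/64 + 1/64*5/8) = [41/512, 45/512) <- contains code 175/2048
  'f': [5/64 + 1/64*5/8, 5/64 + 1/64*3/4) = [45/512, 23/256)
  'b': [5/64 + 1/64*3/4, 5/64 + 1/64*1/1) = [23/256, 3/32)
  emit 'd', narrow to [41/512, 45/512)
Step 4: interval [41/512, 45/512), width = 45/512 - 41/512 = 1/128
  'c': [41/512 + 1/128*0/1, 41/512 + 1/128*1/8) = [41/512, 83/1024)
  'd': [41/512 + 1/128*1/8, 41/512 + 1/128*5/8) = [83/1024, 87/1024)
  'f': [41/512 + 1/128*5/8, 41/512 + 1/128*3/4) = [87/1024, 11/128) <- contains code 175/2048
  'b': [41/512 + 1/128*3/4, 41/512 + 1/128*1/1) = [11/128, 45/512)
  emit 'f', narrow to [87/1024, 11/128)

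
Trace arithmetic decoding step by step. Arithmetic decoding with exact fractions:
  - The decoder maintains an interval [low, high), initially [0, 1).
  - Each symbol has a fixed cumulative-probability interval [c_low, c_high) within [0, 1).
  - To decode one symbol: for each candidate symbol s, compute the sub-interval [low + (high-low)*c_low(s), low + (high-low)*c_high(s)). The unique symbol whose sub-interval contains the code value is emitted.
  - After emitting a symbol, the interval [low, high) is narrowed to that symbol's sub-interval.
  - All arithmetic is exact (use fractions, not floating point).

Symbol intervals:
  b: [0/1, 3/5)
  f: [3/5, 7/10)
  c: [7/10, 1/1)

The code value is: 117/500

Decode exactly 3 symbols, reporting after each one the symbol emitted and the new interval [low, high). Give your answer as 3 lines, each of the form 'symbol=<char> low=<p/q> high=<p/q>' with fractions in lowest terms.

Step 1: interval [0/1, 1/1), width = 1/1 - 0/1 = 1/1
  'b': [0/1 + 1/1*0/1, 0/1 + 1/1*3/5) = [0/1, 3/5) <- contains code 117/500
  'f': [0/1 + 1/1*3/5, 0/1 + 1/1*7/10) = [3/5, 7/10)
  'c': [0/1 + 1/1*7/10, 0/1 + 1/1*1/1) = [7/10, 1/1)
  emit 'b', narrow to [0/1, 3/5)
Step 2: interval [0/1, 3/5), width = 3/5 - 0/1 = 3/5
  'b': [0/1 + 3/5*0/1, 0/1 + 3/5*3/5) = [0/1, 9/25) <- contains code 117/500
  'f': [0/1 + 3/5*3/5, 0/1 + 3/5*7/10) = [9/25, 21/50)
  'c': [0/1 + 3/5*7/10, 0/1 + 3/5*1/1) = [21/50, 3/5)
  emit 'b', narrow to [0/1, 9/25)
Step 3: interval [0/1, 9/25), width = 9/25 - 0/1 = 9/25
  'b': [0/1 + 9/25*0/1, 0/1 + 9/25*3/5) = [0/1, 27/125)
  'f': [0/1 + 9/25*3/5, 0/1 + 9/25*7/10) = [27/125, 63/250) <- contains code 117/500
  'c': [0/1 + 9/25*7/10, 0/1 + 9/25*1/1) = [63/250, 9/25)
  emit 'f', narrow to [27/125, 63/250)

Answer: symbol=b low=0/1 high=3/5
symbol=b low=0/1 high=9/25
symbol=f low=27/125 high=63/250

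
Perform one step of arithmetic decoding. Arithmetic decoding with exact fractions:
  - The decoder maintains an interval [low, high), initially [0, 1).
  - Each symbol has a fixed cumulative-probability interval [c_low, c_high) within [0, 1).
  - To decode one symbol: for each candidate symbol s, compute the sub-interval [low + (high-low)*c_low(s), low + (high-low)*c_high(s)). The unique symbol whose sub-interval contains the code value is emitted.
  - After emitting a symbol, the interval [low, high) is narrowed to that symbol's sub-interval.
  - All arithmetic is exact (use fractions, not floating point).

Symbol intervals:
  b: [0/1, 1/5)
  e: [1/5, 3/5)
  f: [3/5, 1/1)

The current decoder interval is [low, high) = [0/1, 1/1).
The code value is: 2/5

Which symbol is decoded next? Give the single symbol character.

Answer: e

Derivation:
Interval width = high − low = 1/1 − 0/1 = 1/1
Scaled code = (code − low) / width = (2/5 − 0/1) / 1/1 = 2/5
  b: [0/1, 1/5) 
  e: [1/5, 3/5) ← scaled code falls here ✓
  f: [3/5, 1/1) 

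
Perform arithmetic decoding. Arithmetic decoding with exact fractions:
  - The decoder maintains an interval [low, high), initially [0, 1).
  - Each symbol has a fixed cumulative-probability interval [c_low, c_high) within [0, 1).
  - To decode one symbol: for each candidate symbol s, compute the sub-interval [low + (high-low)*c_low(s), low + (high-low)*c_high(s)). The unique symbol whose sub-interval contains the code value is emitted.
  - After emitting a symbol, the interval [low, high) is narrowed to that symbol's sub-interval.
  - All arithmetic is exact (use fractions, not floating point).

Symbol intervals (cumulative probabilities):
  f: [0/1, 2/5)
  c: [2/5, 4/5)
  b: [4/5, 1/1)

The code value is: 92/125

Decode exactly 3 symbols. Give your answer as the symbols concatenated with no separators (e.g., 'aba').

Answer: cbf

Derivation:
Step 1: interval [0/1, 1/1), width = 1/1 - 0/1 = 1/1
  'f': [0/1 + 1/1*0/1, 0/1 + 1/1*2/5) = [0/1, 2/5)
  'c': [0/1 + 1/1*2/5, 0/1 + 1/1*4/5) = [2/5, 4/5) <- contains code 92/125
  'b': [0/1 + 1/1*4/5, 0/1 + 1/1*1/1) = [4/5, 1/1)
  emit 'c', narrow to [2/5, 4/5)
Step 2: interval [2/5, 4/5), width = 4/5 - 2/5 = 2/5
  'f': [2/5 + 2/5*0/1, 2/5 + 2/5*2/5) = [2/5, 14/25)
  'c': [2/5 + 2/5*2/5, 2/5 + 2/5*4/5) = [14/25, 18/25)
  'b': [2/5 + 2/5*4/5, 2/5 + 2/5*1/1) = [18/25, 4/5) <- contains code 92/125
  emit 'b', narrow to [18/25, 4/5)
Step 3: interval [18/25, 4/5), width = 4/5 - 18/25 = 2/25
  'f': [18/25 + 2/25*0/1, 18/25 + 2/25*2/5) = [18/25, 94/125) <- contains code 92/125
  'c': [18/25 + 2/25*2/5, 18/25 + 2/25*4/5) = [94/125, 98/125)
  'b': [18/25 + 2/25*4/5, 18/25 + 2/25*1/1) = [98/125, 4/5)
  emit 'f', narrow to [18/25, 94/125)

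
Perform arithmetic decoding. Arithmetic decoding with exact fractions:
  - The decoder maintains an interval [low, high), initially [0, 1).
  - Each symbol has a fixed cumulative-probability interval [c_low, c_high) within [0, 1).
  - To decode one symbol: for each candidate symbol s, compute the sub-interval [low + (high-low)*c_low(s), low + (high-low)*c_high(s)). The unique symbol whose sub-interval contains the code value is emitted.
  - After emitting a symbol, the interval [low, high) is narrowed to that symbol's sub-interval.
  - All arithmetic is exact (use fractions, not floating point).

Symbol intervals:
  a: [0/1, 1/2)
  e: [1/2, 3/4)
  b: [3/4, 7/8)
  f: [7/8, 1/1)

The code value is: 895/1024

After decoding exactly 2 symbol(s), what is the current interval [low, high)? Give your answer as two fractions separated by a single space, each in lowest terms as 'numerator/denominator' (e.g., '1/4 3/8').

Answer: 55/64 7/8

Derivation:
Step 1: interval [0/1, 1/1), width = 1/1 - 0/1 = 1/1
  'a': [0/1 + 1/1*0/1, 0/1 + 1/1*1/2) = [0/1, 1/2)
  'e': [0/1 + 1/1*1/2, 0/1 + 1/1*3/4) = [1/2, 3/4)
  'b': [0/1 + 1/1*3/4, 0/1 + 1/1*7/8) = [3/4, 7/8) <- contains code 895/1024
  'f': [0/1 + 1/1*7/8, 0/1 + 1/1*1/1) = [7/8, 1/1)
  emit 'b', narrow to [3/4, 7/8)
Step 2: interval [3/4, 7/8), width = 7/8 - 3/4 = 1/8
  'a': [3/4 + 1/8*0/1, 3/4 + 1/8*1/2) = [3/4, 13/16)
  'e': [3/4 + 1/8*1/2, 3/4 + 1/8*3/4) = [13/16, 27/32)
  'b': [3/4 + 1/8*3/4, 3/4 + 1/8*7/8) = [27/32, 55/64)
  'f': [3/4 + 1/8*7/8, 3/4 + 1/8*1/1) = [55/64, 7/8) <- contains code 895/1024
  emit 'f', narrow to [55/64, 7/8)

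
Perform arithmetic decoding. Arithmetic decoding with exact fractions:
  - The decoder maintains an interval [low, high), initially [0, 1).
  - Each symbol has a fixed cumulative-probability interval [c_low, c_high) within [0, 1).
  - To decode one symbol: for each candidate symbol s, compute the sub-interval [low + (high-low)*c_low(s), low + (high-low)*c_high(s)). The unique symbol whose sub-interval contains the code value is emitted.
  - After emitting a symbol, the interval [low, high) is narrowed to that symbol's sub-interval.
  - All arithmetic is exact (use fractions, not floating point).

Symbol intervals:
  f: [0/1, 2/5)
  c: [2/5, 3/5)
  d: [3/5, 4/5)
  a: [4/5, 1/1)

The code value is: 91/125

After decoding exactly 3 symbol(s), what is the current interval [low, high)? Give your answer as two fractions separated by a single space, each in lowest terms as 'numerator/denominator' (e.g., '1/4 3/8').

Answer: 18/25 92/125

Derivation:
Step 1: interval [0/1, 1/1), width = 1/1 - 0/1 = 1/1
  'f': [0/1 + 1/1*0/1, 0/1 + 1/1*2/5) = [0/1, 2/5)
  'c': [0/1 + 1/1*2/5, 0/1 + 1/1*3/5) = [2/5, 3/5)
  'd': [0/1 + 1/1*3/5, 0/1 + 1/1*4/5) = [3/5, 4/5) <- contains code 91/125
  'a': [0/1 + 1/1*4/5, 0/1 + 1/1*1/1) = [4/5, 1/1)
  emit 'd', narrow to [3/5, 4/5)
Step 2: interval [3/5, 4/5), width = 4/5 - 3/5 = 1/5
  'f': [3/5 + 1/5*0/1, 3/5 + 1/5*2/5) = [3/5, 17/25)
  'c': [3/5 + 1/5*2/5, 3/5 + 1/5*3/5) = [17/25, 18/25)
  'd': [3/5 + 1/5*3/5, 3/5 + 1/5*4/5) = [18/25, 19/25) <- contains code 91/125
  'a': [3/5 + 1/5*4/5, 3/5 + 1/5*1/1) = [19/25, 4/5)
  emit 'd', narrow to [18/25, 19/25)
Step 3: interval [18/25, 19/25), width = 19/25 - 18/25 = 1/25
  'f': [18/25 + 1/25*0/1, 18/25 + 1/25*2/5) = [18/25, 92/125) <- contains code 91/125
  'c': [18/25 + 1/25*2/5, 18/25 + 1/25*3/5) = [92/125, 93/125)
  'd': [18/25 + 1/25*3/5, 18/25 + 1/25*4/5) = [93/125, 94/125)
  'a': [18/25 + 1/25*4/5, 18/25 + 1/25*1/1) = [94/125, 19/25)
  emit 'f', narrow to [18/25, 92/125)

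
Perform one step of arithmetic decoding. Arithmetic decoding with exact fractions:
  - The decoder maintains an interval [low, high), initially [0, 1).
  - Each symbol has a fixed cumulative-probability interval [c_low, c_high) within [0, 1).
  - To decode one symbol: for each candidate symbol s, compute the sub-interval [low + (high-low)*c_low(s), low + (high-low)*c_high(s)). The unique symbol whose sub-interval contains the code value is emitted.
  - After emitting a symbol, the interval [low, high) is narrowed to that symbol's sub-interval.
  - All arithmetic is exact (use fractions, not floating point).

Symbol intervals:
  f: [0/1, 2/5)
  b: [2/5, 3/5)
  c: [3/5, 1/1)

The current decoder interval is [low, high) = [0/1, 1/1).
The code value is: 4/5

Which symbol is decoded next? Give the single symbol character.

Answer: c

Derivation:
Interval width = high − low = 1/1 − 0/1 = 1/1
Scaled code = (code − low) / width = (4/5 − 0/1) / 1/1 = 4/5
  f: [0/1, 2/5) 
  b: [2/5, 3/5) 
  c: [3/5, 1/1) ← scaled code falls here ✓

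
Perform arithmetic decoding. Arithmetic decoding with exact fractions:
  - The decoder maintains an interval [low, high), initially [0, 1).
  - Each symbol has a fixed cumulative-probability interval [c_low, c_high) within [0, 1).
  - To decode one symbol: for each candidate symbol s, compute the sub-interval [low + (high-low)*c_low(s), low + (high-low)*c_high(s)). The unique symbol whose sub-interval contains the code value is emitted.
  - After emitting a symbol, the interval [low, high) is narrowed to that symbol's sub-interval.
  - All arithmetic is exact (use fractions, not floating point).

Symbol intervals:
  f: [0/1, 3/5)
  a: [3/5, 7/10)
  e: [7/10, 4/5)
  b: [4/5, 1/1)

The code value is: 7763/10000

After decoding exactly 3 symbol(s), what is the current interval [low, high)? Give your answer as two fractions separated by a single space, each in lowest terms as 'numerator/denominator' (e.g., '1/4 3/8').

Answer: 97/125 777/1000

Derivation:
Step 1: interval [0/1, 1/1), width = 1/1 - 0/1 = 1/1
  'f': [0/1 + 1/1*0/1, 0/1 + 1/1*3/5) = [0/1, 3/5)
  'a': [0/1 + 1/1*3/5, 0/1 + 1/1*7/10) = [3/5, 7/10)
  'e': [0/1 + 1/1*7/10, 0/1 + 1/1*4/5) = [7/10, 4/5) <- contains code 7763/10000
  'b': [0/1 + 1/1*4/5, 0/1 + 1/1*1/1) = [4/5, 1/1)
  emit 'e', narrow to [7/10, 4/5)
Step 2: interval [7/10, 4/5), width = 4/5 - 7/10 = 1/10
  'f': [7/10 + 1/10*0/1, 7/10 + 1/10*3/5) = [7/10, 19/25)
  'a': [7/10 + 1/10*3/5, 7/10 + 1/10*7/10) = [19/25, 77/100)
  'e': [7/10 + 1/10*7/10, 7/10 + 1/10*4/5) = [77/100, 39/50) <- contains code 7763/10000
  'b': [7/10 + 1/10*4/5, 7/10 + 1/10*1/1) = [39/50, 4/5)
  emit 'e', narrow to [77/100, 39/50)
Step 3: interval [77/100, 39/50), width = 39/50 - 77/100 = 1/100
  'f': [77/100 + 1/100*0/1, 77/100 + 1/100*3/5) = [77/100, 97/125)
  'a': [77/100 + 1/100*3/5, 77/100 + 1/100*7/10) = [97/125, 777/1000) <- contains code 7763/10000
  'e': [77/100 + 1/100*7/10, 77/100 + 1/100*4/5) = [777/1000, 389/500)
  'b': [77/100 + 1/100*4/5, 77/100 + 1/100*1/1) = [389/500, 39/50)
  emit 'a', narrow to [97/125, 777/1000)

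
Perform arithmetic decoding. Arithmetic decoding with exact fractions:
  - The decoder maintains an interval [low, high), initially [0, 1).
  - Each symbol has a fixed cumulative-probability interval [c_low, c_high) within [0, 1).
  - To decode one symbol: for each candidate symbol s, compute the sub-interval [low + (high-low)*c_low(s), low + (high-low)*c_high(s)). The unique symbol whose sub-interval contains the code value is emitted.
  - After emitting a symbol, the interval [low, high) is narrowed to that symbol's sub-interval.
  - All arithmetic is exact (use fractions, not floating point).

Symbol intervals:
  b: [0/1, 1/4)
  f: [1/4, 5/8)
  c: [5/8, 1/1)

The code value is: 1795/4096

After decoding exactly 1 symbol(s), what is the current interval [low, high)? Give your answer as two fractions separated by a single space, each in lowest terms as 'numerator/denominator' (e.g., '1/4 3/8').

Step 1: interval [0/1, 1/1), width = 1/1 - 0/1 = 1/1
  'b': [0/1 + 1/1*0/1, 0/1 + 1/1*1/4) = [0/1, 1/4)
  'f': [0/1 + 1/1*1/4, 0/1 + 1/1*5/8) = [1/4, 5/8) <- contains code 1795/4096
  'c': [0/1 + 1/1*5/8, 0/1 + 1/1*1/1) = [5/8, 1/1)
  emit 'f', narrow to [1/4, 5/8)

Answer: 1/4 5/8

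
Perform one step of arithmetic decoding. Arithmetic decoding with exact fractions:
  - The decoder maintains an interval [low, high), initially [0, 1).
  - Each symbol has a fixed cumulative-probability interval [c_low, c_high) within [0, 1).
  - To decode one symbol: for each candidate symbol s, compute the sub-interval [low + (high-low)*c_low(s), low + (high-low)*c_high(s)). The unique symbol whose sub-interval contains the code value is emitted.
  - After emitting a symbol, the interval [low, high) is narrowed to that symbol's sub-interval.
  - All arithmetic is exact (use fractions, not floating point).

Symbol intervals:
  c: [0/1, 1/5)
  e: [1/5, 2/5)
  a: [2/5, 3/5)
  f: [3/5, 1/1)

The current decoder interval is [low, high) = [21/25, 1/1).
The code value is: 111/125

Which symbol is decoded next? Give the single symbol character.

Interval width = high − low = 1/1 − 21/25 = 4/25
Scaled code = (code − low) / width = (111/125 − 21/25) / 4/25 = 3/10
  c: [0/1, 1/5) 
  e: [1/5, 2/5) ← scaled code falls here ✓
  a: [2/5, 3/5) 
  f: [3/5, 1/1) 

Answer: e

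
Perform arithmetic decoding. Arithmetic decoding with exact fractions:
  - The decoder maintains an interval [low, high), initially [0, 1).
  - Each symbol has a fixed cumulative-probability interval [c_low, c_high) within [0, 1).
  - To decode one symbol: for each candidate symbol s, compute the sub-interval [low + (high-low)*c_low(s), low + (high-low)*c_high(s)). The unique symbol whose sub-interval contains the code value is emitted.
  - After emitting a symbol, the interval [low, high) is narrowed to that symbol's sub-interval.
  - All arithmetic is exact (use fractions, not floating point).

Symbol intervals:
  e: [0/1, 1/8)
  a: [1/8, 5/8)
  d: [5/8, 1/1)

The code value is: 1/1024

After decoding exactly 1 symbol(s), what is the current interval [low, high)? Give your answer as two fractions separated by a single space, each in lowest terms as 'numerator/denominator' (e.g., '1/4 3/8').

Step 1: interval [0/1, 1/1), width = 1/1 - 0/1 = 1/1
  'e': [0/1 + 1/1*0/1, 0/1 + 1/1*1/8) = [0/1, 1/8) <- contains code 1/1024
  'a': [0/1 + 1/1*1/8, 0/1 + 1/1*5/8) = [1/8, 5/8)
  'd': [0/1 + 1/1*5/8, 0/1 + 1/1*1/1) = [5/8, 1/1)
  emit 'e', narrow to [0/1, 1/8)

Answer: 0/1 1/8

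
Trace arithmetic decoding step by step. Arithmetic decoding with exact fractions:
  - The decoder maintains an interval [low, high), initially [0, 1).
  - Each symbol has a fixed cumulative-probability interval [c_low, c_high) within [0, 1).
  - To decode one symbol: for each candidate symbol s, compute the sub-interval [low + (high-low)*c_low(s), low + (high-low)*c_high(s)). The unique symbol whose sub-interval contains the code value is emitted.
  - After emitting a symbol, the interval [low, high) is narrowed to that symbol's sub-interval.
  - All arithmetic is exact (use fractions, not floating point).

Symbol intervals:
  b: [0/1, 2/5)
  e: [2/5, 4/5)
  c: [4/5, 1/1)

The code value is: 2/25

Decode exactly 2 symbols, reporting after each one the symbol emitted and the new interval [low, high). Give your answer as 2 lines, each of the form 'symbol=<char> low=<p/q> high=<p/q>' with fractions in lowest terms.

Step 1: interval [0/1, 1/1), width = 1/1 - 0/1 = 1/1
  'b': [0/1 + 1/1*0/1, 0/1 + 1/1*2/5) = [0/1, 2/5) <- contains code 2/25
  'e': [0/1 + 1/1*2/5, 0/1 + 1/1*4/5) = [2/5, 4/5)
  'c': [0/1 + 1/1*4/5, 0/1 + 1/1*1/1) = [4/5, 1/1)
  emit 'b', narrow to [0/1, 2/5)
Step 2: interval [0/1, 2/5), width = 2/5 - 0/1 = 2/5
  'b': [0/1 + 2/5*0/1, 0/1 + 2/5*2/5) = [0/1, 4/25) <- contains code 2/25
  'e': [0/1 + 2/5*2/5, 0/1 + 2/5*4/5) = [4/25, 8/25)
  'c': [0/1 + 2/5*4/5, 0/1 + 2/5*1/1) = [8/25, 2/5)
  emit 'b', narrow to [0/1, 4/25)

Answer: symbol=b low=0/1 high=2/5
symbol=b low=0/1 high=4/25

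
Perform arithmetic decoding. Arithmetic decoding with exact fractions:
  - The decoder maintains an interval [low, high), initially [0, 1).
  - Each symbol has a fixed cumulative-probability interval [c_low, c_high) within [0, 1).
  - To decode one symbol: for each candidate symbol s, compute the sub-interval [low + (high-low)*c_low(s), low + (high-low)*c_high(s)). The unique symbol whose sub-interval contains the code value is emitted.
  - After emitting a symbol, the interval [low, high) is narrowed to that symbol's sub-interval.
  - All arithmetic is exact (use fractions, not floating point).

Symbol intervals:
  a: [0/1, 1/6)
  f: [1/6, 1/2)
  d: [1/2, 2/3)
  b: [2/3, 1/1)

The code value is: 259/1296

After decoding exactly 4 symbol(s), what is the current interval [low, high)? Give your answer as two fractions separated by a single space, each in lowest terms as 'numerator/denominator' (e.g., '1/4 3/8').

Answer: 43/216 65/324

Derivation:
Step 1: interval [0/1, 1/1), width = 1/1 - 0/1 = 1/1
  'a': [0/1 + 1/1*0/1, 0/1 + 1/1*1/6) = [0/1, 1/6)
  'f': [0/1 + 1/1*1/6, 0/1 + 1/1*1/2) = [1/6, 1/2) <- contains code 259/1296
  'd': [0/1 + 1/1*1/2, 0/1 + 1/1*2/3) = [1/2, 2/3)
  'b': [0/1 + 1/1*2/3, 0/1 + 1/1*1/1) = [2/3, 1/1)
  emit 'f', narrow to [1/6, 1/2)
Step 2: interval [1/6, 1/2), width = 1/2 - 1/6 = 1/3
  'a': [1/6 + 1/3*0/1, 1/6 + 1/3*1/6) = [1/6, 2/9) <- contains code 259/1296
  'f': [1/6 + 1/3*1/6, 1/6 + 1/3*1/2) = [2/9, 1/3)
  'd': [1/6 + 1/3*1/2, 1/6 + 1/3*2/3) = [1/3, 7/18)
  'b': [1/6 + 1/3*2/3, 1/6 + 1/3*1/1) = [7/18, 1/2)
  emit 'a', narrow to [1/6, 2/9)
Step 3: interval [1/6, 2/9), width = 2/9 - 1/6 = 1/18
  'a': [1/6 + 1/18*0/1, 1/6 + 1/18*1/6) = [1/6, 19/108)
  'f': [1/6 + 1/18*1/6, 1/6 + 1/18*1/2) = [19/108, 7/36)
  'd': [1/6 + 1/18*1/2, 1/6 + 1/18*2/3) = [7/36, 11/54) <- contains code 259/1296
  'b': [1/6 + 1/18*2/3, 1/6 + 1/18*1/1) = [11/54, 2/9)
  emit 'd', narrow to [7/36, 11/54)
Step 4: interval [7/36, 11/54), width = 11/54 - 7/36 = 1/108
  'a': [7/36 + 1/108*0/1, 7/36 + 1/108*1/6) = [7/36, 127/648)
  'f': [7/36 + 1/108*1/6, 7/36 + 1/108*1/2) = [127/648, 43/216)
  'd': [7/36 + 1/108*1/2, 7/36 + 1/108*2/3) = [43/216, 65/324) <- contains code 259/1296
  'b': [7/36 + 1/108*2/3, 7/36 + 1/108*1/1) = [65/324, 11/54)
  emit 'd', narrow to [43/216, 65/324)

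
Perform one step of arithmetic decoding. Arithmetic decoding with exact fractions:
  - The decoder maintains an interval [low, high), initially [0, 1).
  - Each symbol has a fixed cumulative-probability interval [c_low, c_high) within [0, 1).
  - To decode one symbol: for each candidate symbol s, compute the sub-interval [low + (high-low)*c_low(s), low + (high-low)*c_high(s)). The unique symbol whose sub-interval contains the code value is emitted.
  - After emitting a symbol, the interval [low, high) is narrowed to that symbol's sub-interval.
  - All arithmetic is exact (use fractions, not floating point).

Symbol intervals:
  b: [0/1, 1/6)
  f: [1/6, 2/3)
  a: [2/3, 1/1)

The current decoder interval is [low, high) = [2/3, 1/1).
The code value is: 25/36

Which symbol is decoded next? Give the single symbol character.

Answer: b

Derivation:
Interval width = high − low = 1/1 − 2/3 = 1/3
Scaled code = (code − low) / width = (25/36 − 2/3) / 1/3 = 1/12
  b: [0/1, 1/6) ← scaled code falls here ✓
  f: [1/6, 2/3) 
  a: [2/3, 1/1) 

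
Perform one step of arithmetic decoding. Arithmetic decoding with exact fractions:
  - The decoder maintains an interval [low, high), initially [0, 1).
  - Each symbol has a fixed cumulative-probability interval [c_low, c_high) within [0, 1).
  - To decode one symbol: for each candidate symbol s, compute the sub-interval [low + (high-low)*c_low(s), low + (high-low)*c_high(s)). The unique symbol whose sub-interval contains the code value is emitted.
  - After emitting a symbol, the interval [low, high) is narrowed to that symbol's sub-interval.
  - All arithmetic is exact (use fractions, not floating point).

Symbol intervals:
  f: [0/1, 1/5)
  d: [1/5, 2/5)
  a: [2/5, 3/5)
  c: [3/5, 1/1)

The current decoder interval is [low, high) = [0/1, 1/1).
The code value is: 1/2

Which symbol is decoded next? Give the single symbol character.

Answer: a

Derivation:
Interval width = high − low = 1/1 − 0/1 = 1/1
Scaled code = (code − low) / width = (1/2 − 0/1) / 1/1 = 1/2
  f: [0/1, 1/5) 
  d: [1/5, 2/5) 
  a: [2/5, 3/5) ← scaled code falls here ✓
  c: [3/5, 1/1) 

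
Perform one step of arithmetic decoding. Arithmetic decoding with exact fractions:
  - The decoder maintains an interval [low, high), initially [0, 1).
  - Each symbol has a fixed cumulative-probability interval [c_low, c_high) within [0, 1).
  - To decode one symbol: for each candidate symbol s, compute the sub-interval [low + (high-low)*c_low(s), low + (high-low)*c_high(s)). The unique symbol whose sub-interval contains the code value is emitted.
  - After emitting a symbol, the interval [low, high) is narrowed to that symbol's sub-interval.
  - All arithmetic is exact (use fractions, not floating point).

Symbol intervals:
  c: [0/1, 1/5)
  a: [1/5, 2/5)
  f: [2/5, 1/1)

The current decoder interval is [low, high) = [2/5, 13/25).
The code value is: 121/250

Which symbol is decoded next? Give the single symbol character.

Interval width = high − low = 13/25 − 2/5 = 3/25
Scaled code = (code − low) / width = (121/250 − 2/5) / 3/25 = 7/10
  c: [0/1, 1/5) 
  a: [1/5, 2/5) 
  f: [2/5, 1/1) ← scaled code falls here ✓

Answer: f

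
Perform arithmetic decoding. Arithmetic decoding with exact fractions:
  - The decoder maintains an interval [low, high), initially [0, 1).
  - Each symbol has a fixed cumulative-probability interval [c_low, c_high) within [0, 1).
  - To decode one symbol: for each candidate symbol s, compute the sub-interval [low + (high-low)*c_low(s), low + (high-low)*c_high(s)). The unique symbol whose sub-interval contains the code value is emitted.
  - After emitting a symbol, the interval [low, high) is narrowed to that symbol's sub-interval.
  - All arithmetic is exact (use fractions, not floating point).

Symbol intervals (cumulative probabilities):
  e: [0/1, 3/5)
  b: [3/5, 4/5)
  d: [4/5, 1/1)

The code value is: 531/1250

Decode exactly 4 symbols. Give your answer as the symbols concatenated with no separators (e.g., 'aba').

Answer: ebed

Derivation:
Step 1: interval [0/1, 1/1), width = 1/1 - 0/1 = 1/1
  'e': [0/1 + 1/1*0/1, 0/1 + 1/1*3/5) = [0/1, 3/5) <- contains code 531/1250
  'b': [0/1 + 1/1*3/5, 0/1 + 1/1*4/5) = [3/5, 4/5)
  'd': [0/1 + 1/1*4/5, 0/1 + 1/1*1/1) = [4/5, 1/1)
  emit 'e', narrow to [0/1, 3/5)
Step 2: interval [0/1, 3/5), width = 3/5 - 0/1 = 3/5
  'e': [0/1 + 3/5*0/1, 0/1 + 3/5*3/5) = [0/1, 9/25)
  'b': [0/1 + 3/5*3/5, 0/1 + 3/5*4/5) = [9/25, 12/25) <- contains code 531/1250
  'd': [0/1 + 3/5*4/5, 0/1 + 3/5*1/1) = [12/25, 3/5)
  emit 'b', narrow to [9/25, 12/25)
Step 3: interval [9/25, 12/25), width = 12/25 - 9/25 = 3/25
  'e': [9/25 + 3/25*0/1, 9/25 + 3/25*3/5) = [9/25, 54/125) <- contains code 531/1250
  'b': [9/25 + 3/25*3/5, 9/25 + 3/25*4/5) = [54/125, 57/125)
  'd': [9/25 + 3/25*4/5, 9/25 + 3/25*1/1) = [57/125, 12/25)
  emit 'e', narrow to [9/25, 54/125)
Step 4: interval [9/25, 54/125), width = 54/125 - 9/25 = 9/125
  'e': [9/25 + 9/125*0/1, 9/25 + 9/125*3/5) = [9/25, 252/625)
  'b': [9/25 + 9/125*3/5, 9/25 + 9/125*4/5) = [252/625, 261/625)
  'd': [9/25 + 9/125*4/5, 9/25 + 9/125*1/1) = [261/625, 54/125) <- contains code 531/1250
  emit 'd', narrow to [261/625, 54/125)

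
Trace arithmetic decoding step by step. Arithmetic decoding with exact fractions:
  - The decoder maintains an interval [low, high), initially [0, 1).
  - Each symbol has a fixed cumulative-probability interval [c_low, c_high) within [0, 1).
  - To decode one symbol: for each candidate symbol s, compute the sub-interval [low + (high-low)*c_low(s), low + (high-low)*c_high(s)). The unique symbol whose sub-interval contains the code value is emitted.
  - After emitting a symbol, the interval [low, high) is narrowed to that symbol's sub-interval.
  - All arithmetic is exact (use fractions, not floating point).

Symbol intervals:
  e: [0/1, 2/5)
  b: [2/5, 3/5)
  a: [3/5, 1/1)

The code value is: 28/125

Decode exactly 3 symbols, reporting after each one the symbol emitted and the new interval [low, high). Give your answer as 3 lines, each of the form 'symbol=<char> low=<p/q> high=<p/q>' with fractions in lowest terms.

Step 1: interval [0/1, 1/1), width = 1/1 - 0/1 = 1/1
  'e': [0/1 + 1/1*0/1, 0/1 + 1/1*2/5) = [0/1, 2/5) <- contains code 28/125
  'b': [0/1 + 1/1*2/5, 0/1 + 1/1*3/5) = [2/5, 3/5)
  'a': [0/1 + 1/1*3/5, 0/1 + 1/1*1/1) = [3/5, 1/1)
  emit 'e', narrow to [0/1, 2/5)
Step 2: interval [0/1, 2/5), width = 2/5 - 0/1 = 2/5
  'e': [0/1 + 2/5*0/1, 0/1 + 2/5*2/5) = [0/1, 4/25)
  'b': [0/1 + 2/5*2/5, 0/1 + 2/5*3/5) = [4/25, 6/25) <- contains code 28/125
  'a': [0/1 + 2/5*3/5, 0/1 + 2/5*1/1) = [6/25, 2/5)
  emit 'b', narrow to [4/25, 6/25)
Step 3: interval [4/25, 6/25), width = 6/25 - 4/25 = 2/25
  'e': [4/25 + 2/25*0/1, 4/25 + 2/25*2/5) = [4/25, 24/125)
  'b': [4/25 + 2/25*2/5, 4/25 + 2/25*3/5) = [24/125, 26/125)
  'a': [4/25 + 2/25*3/5, 4/25 + 2/25*1/1) = [26/125, 6/25) <- contains code 28/125
  emit 'a', narrow to [26/125, 6/25)

Answer: symbol=e low=0/1 high=2/5
symbol=b low=4/25 high=6/25
symbol=a low=26/125 high=6/25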